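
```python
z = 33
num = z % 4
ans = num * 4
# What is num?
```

Trace (tracking num):
z = 33  # -> z = 33
num = z % 4  # -> num = 1
ans = num * 4  # -> ans = 4

Answer: 1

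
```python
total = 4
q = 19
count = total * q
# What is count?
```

Trace (tracking count):
total = 4  # -> total = 4
q = 19  # -> q = 19
count = total * q  # -> count = 76

Answer: 76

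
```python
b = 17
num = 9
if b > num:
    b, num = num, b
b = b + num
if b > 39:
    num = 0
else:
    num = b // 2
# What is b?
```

Answer: 26

Derivation:
Trace (tracking b):
b = 17  # -> b = 17
num = 9  # -> num = 9
if b > num:  # condition is True
    b, num = (num, b)  # -> b = 9, num = 17
b = b + num  # -> b = 26
if b > 39:  # condition is False
else:
    num = b // 2  # -> num = 13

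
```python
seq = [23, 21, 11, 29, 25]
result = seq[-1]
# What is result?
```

Answer: 25

Derivation:
Trace (tracking result):
seq = [23, 21, 11, 29, 25]  # -> seq = [23, 21, 11, 29, 25]
result = seq[-1]  # -> result = 25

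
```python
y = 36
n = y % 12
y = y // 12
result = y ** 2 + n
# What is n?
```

Trace (tracking n):
y = 36  # -> y = 36
n = y % 12  # -> n = 0
y = y // 12  # -> y = 3
result = y ** 2 + n  # -> result = 9

Answer: 0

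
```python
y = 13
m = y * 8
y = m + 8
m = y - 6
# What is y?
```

Answer: 112

Derivation:
Trace (tracking y):
y = 13  # -> y = 13
m = y * 8  # -> m = 104
y = m + 8  # -> y = 112
m = y - 6  # -> m = 106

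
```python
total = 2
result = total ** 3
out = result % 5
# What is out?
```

Trace (tracking out):
total = 2  # -> total = 2
result = total ** 3  # -> result = 8
out = result % 5  # -> out = 3

Answer: 3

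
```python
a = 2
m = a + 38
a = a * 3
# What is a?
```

Answer: 6

Derivation:
Trace (tracking a):
a = 2  # -> a = 2
m = a + 38  # -> m = 40
a = a * 3  # -> a = 6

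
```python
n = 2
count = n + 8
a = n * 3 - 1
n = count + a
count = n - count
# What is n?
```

Trace (tracking n):
n = 2  # -> n = 2
count = n + 8  # -> count = 10
a = n * 3 - 1  # -> a = 5
n = count + a  # -> n = 15
count = n - count  # -> count = 5

Answer: 15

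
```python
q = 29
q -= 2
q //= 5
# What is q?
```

Trace (tracking q):
q = 29  # -> q = 29
q -= 2  # -> q = 27
q //= 5  # -> q = 5

Answer: 5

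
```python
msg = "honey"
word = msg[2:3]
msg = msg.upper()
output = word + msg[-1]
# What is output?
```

Answer: 'nY'

Derivation:
Trace (tracking output):
msg = 'honey'  # -> msg = 'honey'
word = msg[2:3]  # -> word = 'n'
msg = msg.upper()  # -> msg = 'HONEY'
output = word + msg[-1]  # -> output = 'nY'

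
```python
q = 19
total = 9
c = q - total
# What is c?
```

Answer: 10

Derivation:
Trace (tracking c):
q = 19  # -> q = 19
total = 9  # -> total = 9
c = q - total  # -> c = 10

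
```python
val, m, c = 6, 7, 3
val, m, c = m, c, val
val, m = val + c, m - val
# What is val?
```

Trace (tracking val):
val, m, c = (6, 7, 3)  # -> val = 6, m = 7, c = 3
val, m, c = (m, c, val)  # -> val = 7, m = 3, c = 6
val, m = (val + c, m - val)  # -> val = 13, m = -4

Answer: 13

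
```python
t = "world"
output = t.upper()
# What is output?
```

Answer: 'WORLD'

Derivation:
Trace (tracking output):
t = 'world'  # -> t = 'world'
output = t.upper()  # -> output = 'WORLD'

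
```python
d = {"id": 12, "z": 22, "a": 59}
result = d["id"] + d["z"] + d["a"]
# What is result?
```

Answer: 93

Derivation:
Trace (tracking result):
d = {'id': 12, 'z': 22, 'a': 59}  # -> d = {'id': 12, 'z': 22, 'a': 59}
result = d['id'] + d['z'] + d['a']  # -> result = 93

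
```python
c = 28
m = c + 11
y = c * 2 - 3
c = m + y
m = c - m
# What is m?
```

Trace (tracking m):
c = 28  # -> c = 28
m = c + 11  # -> m = 39
y = c * 2 - 3  # -> y = 53
c = m + y  # -> c = 92
m = c - m  # -> m = 53

Answer: 53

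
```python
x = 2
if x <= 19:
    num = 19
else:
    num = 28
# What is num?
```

Trace (tracking num):
x = 2  # -> x = 2
if x <= 19:  # condition is True
    num = 19  # -> num = 19

Answer: 19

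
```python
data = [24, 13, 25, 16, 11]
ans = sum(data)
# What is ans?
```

Trace (tracking ans):
data = [24, 13, 25, 16, 11]  # -> data = [24, 13, 25, 16, 11]
ans = sum(data)  # -> ans = 89

Answer: 89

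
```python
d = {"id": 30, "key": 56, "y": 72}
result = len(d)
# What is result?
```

Trace (tracking result):
d = {'id': 30, 'key': 56, 'y': 72}  # -> d = {'id': 30, 'key': 56, 'y': 72}
result = len(d)  # -> result = 3

Answer: 3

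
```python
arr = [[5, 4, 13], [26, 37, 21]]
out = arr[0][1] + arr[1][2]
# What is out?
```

Trace (tracking out):
arr = [[5, 4, 13], [26, 37, 21]]  # -> arr = [[5, 4, 13], [26, 37, 21]]
out = arr[0][1] + arr[1][2]  # -> out = 25

Answer: 25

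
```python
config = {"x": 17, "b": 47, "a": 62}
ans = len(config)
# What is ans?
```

Trace (tracking ans):
config = {'x': 17, 'b': 47, 'a': 62}  # -> config = {'x': 17, 'b': 47, 'a': 62}
ans = len(config)  # -> ans = 3

Answer: 3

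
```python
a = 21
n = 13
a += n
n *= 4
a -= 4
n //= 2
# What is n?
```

Answer: 26

Derivation:
Trace (tracking n):
a = 21  # -> a = 21
n = 13  # -> n = 13
a += n  # -> a = 34
n *= 4  # -> n = 52
a -= 4  # -> a = 30
n //= 2  # -> n = 26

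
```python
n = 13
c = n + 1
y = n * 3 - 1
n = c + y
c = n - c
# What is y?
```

Trace (tracking y):
n = 13  # -> n = 13
c = n + 1  # -> c = 14
y = n * 3 - 1  # -> y = 38
n = c + y  # -> n = 52
c = n - c  # -> c = 38

Answer: 38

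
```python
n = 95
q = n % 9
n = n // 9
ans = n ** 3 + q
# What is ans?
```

Trace (tracking ans):
n = 95  # -> n = 95
q = n % 9  # -> q = 5
n = n // 9  # -> n = 10
ans = n ** 3 + q  # -> ans = 1005

Answer: 1005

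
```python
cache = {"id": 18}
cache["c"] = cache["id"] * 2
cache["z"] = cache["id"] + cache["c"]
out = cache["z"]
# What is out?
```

Answer: 54

Derivation:
Trace (tracking out):
cache = {'id': 18}  # -> cache = {'id': 18}
cache['c'] = cache['id'] * 2  # -> cache = {'id': 18, 'c': 36}
cache['z'] = cache['id'] + cache['c']  # -> cache = {'id': 18, 'c': 36, 'z': 54}
out = cache['z']  # -> out = 54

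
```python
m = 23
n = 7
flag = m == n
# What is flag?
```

Trace (tracking flag):
m = 23  # -> m = 23
n = 7  # -> n = 7
flag = m == n  # -> flag = False

Answer: False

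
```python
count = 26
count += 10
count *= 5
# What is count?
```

Answer: 180

Derivation:
Trace (tracking count):
count = 26  # -> count = 26
count += 10  # -> count = 36
count *= 5  # -> count = 180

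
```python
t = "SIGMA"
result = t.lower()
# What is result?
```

Answer: 'sigma'

Derivation:
Trace (tracking result):
t = 'SIGMA'  # -> t = 'SIGMA'
result = t.lower()  # -> result = 'sigma'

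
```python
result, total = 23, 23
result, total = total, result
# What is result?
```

Answer: 23

Derivation:
Trace (tracking result):
result, total = (23, 23)  # -> result = 23, total = 23
result, total = (total, result)  # -> result = 23, total = 23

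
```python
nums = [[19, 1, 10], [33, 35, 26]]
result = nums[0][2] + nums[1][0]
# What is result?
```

Trace (tracking result):
nums = [[19, 1, 10], [33, 35, 26]]  # -> nums = [[19, 1, 10], [33, 35, 26]]
result = nums[0][2] + nums[1][0]  # -> result = 43

Answer: 43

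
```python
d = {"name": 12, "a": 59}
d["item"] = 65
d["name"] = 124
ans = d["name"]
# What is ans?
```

Answer: 124

Derivation:
Trace (tracking ans):
d = {'name': 12, 'a': 59}  # -> d = {'name': 12, 'a': 59}
d['item'] = 65  # -> d = {'name': 12, 'a': 59, 'item': 65}
d['name'] = 124  # -> d = {'name': 124, 'a': 59, 'item': 65}
ans = d['name']  # -> ans = 124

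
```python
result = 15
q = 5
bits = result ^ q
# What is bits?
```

Trace (tracking bits):
result = 15  # -> result = 15
q = 5  # -> q = 5
bits = result ^ q  # -> bits = 10

Answer: 10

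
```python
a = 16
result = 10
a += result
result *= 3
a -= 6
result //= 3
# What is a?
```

Answer: 20

Derivation:
Trace (tracking a):
a = 16  # -> a = 16
result = 10  # -> result = 10
a += result  # -> a = 26
result *= 3  # -> result = 30
a -= 6  # -> a = 20
result //= 3  # -> result = 10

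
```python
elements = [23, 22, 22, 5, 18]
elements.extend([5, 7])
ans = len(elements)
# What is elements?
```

Answer: [23, 22, 22, 5, 18, 5, 7]

Derivation:
Trace (tracking elements):
elements = [23, 22, 22, 5, 18]  # -> elements = [23, 22, 22, 5, 18]
elements.extend([5, 7])  # -> elements = [23, 22, 22, 5, 18, 5, 7]
ans = len(elements)  # -> ans = 7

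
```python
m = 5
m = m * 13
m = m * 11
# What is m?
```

Answer: 715

Derivation:
Trace (tracking m):
m = 5  # -> m = 5
m = m * 13  # -> m = 65
m = m * 11  # -> m = 715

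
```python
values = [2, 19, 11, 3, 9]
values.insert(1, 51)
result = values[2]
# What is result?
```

Trace (tracking result):
values = [2, 19, 11, 3, 9]  # -> values = [2, 19, 11, 3, 9]
values.insert(1, 51)  # -> values = [2, 51, 19, 11, 3, 9]
result = values[2]  # -> result = 19

Answer: 19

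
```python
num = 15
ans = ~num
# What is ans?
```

Trace (tracking ans):
num = 15  # -> num = 15
ans = ~num  # -> ans = -16

Answer: -16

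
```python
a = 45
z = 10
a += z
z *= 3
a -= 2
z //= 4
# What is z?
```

Trace (tracking z):
a = 45  # -> a = 45
z = 10  # -> z = 10
a += z  # -> a = 55
z *= 3  # -> z = 30
a -= 2  # -> a = 53
z //= 4  # -> z = 7

Answer: 7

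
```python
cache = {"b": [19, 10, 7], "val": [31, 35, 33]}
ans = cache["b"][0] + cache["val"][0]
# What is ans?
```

Trace (tracking ans):
cache = {'b': [19, 10, 7], 'val': [31, 35, 33]}  # -> cache = {'b': [19, 10, 7], 'val': [31, 35, 33]}
ans = cache['b'][0] + cache['val'][0]  # -> ans = 50

Answer: 50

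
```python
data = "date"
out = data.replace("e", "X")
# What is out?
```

Answer: 'datX'

Derivation:
Trace (tracking out):
data = 'date'  # -> data = 'date'
out = data.replace('e', 'X')  # -> out = 'datX'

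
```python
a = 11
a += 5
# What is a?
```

Trace (tracking a):
a = 11  # -> a = 11
a += 5  # -> a = 16

Answer: 16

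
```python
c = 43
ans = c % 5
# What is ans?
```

Answer: 3

Derivation:
Trace (tracking ans):
c = 43  # -> c = 43
ans = c % 5  # -> ans = 3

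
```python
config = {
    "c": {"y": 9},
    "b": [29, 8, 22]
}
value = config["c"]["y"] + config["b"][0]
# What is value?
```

Answer: 38

Derivation:
Trace (tracking value):
config = {'c': {'y': 9}, 'b': [29, 8, 22]}  # -> config = {'c': {'y': 9}, 'b': [29, 8, 22]}
value = config['c']['y'] + config['b'][0]  # -> value = 38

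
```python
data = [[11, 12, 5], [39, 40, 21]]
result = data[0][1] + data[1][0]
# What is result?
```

Answer: 51

Derivation:
Trace (tracking result):
data = [[11, 12, 5], [39, 40, 21]]  # -> data = [[11, 12, 5], [39, 40, 21]]
result = data[0][1] + data[1][0]  # -> result = 51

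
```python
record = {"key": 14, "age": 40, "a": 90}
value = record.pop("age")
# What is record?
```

Trace (tracking record):
record = {'key': 14, 'age': 40, 'a': 90}  # -> record = {'key': 14, 'age': 40, 'a': 90}
value = record.pop('age')  # -> value = 40

Answer: {'key': 14, 'a': 90}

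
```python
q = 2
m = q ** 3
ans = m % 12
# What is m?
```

Trace (tracking m):
q = 2  # -> q = 2
m = q ** 3  # -> m = 8
ans = m % 12  # -> ans = 8

Answer: 8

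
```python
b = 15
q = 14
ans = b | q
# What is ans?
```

Answer: 15

Derivation:
Trace (tracking ans):
b = 15  # -> b = 15
q = 14  # -> q = 14
ans = b | q  # -> ans = 15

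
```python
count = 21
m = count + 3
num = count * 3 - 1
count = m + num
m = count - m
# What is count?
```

Answer: 86

Derivation:
Trace (tracking count):
count = 21  # -> count = 21
m = count + 3  # -> m = 24
num = count * 3 - 1  # -> num = 62
count = m + num  # -> count = 86
m = count - m  # -> m = 62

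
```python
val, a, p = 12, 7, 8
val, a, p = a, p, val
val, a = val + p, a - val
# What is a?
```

Answer: 1

Derivation:
Trace (tracking a):
val, a, p = (12, 7, 8)  # -> val = 12, a = 7, p = 8
val, a, p = (a, p, val)  # -> val = 7, a = 8, p = 12
val, a = (val + p, a - val)  # -> val = 19, a = 1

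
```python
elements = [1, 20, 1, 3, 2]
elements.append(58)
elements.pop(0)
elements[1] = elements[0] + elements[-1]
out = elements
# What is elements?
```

Trace (tracking elements):
elements = [1, 20, 1, 3, 2]  # -> elements = [1, 20, 1, 3, 2]
elements.append(58)  # -> elements = [1, 20, 1, 3, 2, 58]
elements.pop(0)  # -> elements = [20, 1, 3, 2, 58]
elements[1] = elements[0] + elements[-1]  # -> elements = [20, 78, 3, 2, 58]
out = elements  # -> out = [20, 78, 3, 2, 58]

Answer: [20, 78, 3, 2, 58]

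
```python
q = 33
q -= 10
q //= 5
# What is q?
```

Answer: 4

Derivation:
Trace (tracking q):
q = 33  # -> q = 33
q -= 10  # -> q = 23
q //= 5  # -> q = 4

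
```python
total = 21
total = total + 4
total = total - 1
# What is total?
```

Trace (tracking total):
total = 21  # -> total = 21
total = total + 4  # -> total = 25
total = total - 1  # -> total = 24

Answer: 24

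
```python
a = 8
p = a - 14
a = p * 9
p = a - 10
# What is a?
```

Trace (tracking a):
a = 8  # -> a = 8
p = a - 14  # -> p = -6
a = p * 9  # -> a = -54
p = a - 10  # -> p = -64

Answer: -54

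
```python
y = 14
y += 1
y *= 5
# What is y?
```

Trace (tracking y):
y = 14  # -> y = 14
y += 1  # -> y = 15
y *= 5  # -> y = 75

Answer: 75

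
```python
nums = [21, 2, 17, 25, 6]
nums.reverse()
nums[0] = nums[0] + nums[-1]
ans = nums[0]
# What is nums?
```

Trace (tracking nums):
nums = [21, 2, 17, 25, 6]  # -> nums = [21, 2, 17, 25, 6]
nums.reverse()  # -> nums = [6, 25, 17, 2, 21]
nums[0] = nums[0] + nums[-1]  # -> nums = [27, 25, 17, 2, 21]
ans = nums[0]  # -> ans = 27

Answer: [27, 25, 17, 2, 21]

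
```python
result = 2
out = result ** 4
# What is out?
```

Trace (tracking out):
result = 2  # -> result = 2
out = result ** 4  # -> out = 16

Answer: 16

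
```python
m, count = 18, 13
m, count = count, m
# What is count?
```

Trace (tracking count):
m, count = (18, 13)  # -> m = 18, count = 13
m, count = (count, m)  # -> m = 13, count = 18

Answer: 18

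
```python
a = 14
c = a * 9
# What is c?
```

Answer: 126

Derivation:
Trace (tracking c):
a = 14  # -> a = 14
c = a * 9  # -> c = 126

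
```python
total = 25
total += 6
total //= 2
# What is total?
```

Trace (tracking total):
total = 25  # -> total = 25
total += 6  # -> total = 31
total //= 2  # -> total = 15

Answer: 15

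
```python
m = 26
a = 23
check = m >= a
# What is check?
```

Answer: True

Derivation:
Trace (tracking check):
m = 26  # -> m = 26
a = 23  # -> a = 23
check = m >= a  # -> check = True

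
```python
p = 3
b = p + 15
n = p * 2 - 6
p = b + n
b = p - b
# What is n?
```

Trace (tracking n):
p = 3  # -> p = 3
b = p + 15  # -> b = 18
n = p * 2 - 6  # -> n = 0
p = b + n  # -> p = 18
b = p - b  # -> b = 0

Answer: 0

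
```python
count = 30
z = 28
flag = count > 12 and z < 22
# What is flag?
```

Answer: False

Derivation:
Trace (tracking flag):
count = 30  # -> count = 30
z = 28  # -> z = 28
flag = count > 12 and z < 22  # -> flag = False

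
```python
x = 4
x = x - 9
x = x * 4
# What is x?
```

Answer: -20

Derivation:
Trace (tracking x):
x = 4  # -> x = 4
x = x - 9  # -> x = -5
x = x * 4  # -> x = -20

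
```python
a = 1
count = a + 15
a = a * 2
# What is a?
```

Trace (tracking a):
a = 1  # -> a = 1
count = a + 15  # -> count = 16
a = a * 2  # -> a = 2

Answer: 2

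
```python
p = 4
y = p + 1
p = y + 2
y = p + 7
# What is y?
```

Answer: 14

Derivation:
Trace (tracking y):
p = 4  # -> p = 4
y = p + 1  # -> y = 5
p = y + 2  # -> p = 7
y = p + 7  # -> y = 14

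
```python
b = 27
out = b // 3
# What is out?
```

Answer: 9

Derivation:
Trace (tracking out):
b = 27  # -> b = 27
out = b // 3  # -> out = 9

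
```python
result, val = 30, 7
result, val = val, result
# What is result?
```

Trace (tracking result):
result, val = (30, 7)  # -> result = 30, val = 7
result, val = (val, result)  # -> result = 7, val = 30

Answer: 7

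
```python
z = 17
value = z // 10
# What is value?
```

Answer: 1

Derivation:
Trace (tracking value):
z = 17  # -> z = 17
value = z // 10  # -> value = 1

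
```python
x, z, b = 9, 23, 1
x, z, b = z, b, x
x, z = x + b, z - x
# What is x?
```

Answer: 32

Derivation:
Trace (tracking x):
x, z, b = (9, 23, 1)  # -> x = 9, z = 23, b = 1
x, z, b = (z, b, x)  # -> x = 23, z = 1, b = 9
x, z = (x + b, z - x)  # -> x = 32, z = -22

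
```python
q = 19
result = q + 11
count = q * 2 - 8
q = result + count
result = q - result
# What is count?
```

Trace (tracking count):
q = 19  # -> q = 19
result = q + 11  # -> result = 30
count = q * 2 - 8  # -> count = 30
q = result + count  # -> q = 60
result = q - result  # -> result = 30

Answer: 30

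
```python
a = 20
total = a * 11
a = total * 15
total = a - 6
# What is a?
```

Trace (tracking a):
a = 20  # -> a = 20
total = a * 11  # -> total = 220
a = total * 15  # -> a = 3300
total = a - 6  # -> total = 3294

Answer: 3300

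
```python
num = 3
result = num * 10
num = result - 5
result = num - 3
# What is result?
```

Answer: 22

Derivation:
Trace (tracking result):
num = 3  # -> num = 3
result = num * 10  # -> result = 30
num = result - 5  # -> num = 25
result = num - 3  # -> result = 22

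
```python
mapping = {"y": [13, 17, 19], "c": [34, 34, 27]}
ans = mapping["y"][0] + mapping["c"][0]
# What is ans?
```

Answer: 47

Derivation:
Trace (tracking ans):
mapping = {'y': [13, 17, 19], 'c': [34, 34, 27]}  # -> mapping = {'y': [13, 17, 19], 'c': [34, 34, 27]}
ans = mapping['y'][0] + mapping['c'][0]  # -> ans = 47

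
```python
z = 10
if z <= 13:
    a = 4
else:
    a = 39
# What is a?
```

Trace (tracking a):
z = 10  # -> z = 10
if z <= 13:  # condition is True
    a = 4  # -> a = 4

Answer: 4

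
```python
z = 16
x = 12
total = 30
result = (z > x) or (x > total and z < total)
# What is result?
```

Trace (tracking result):
z = 16  # -> z = 16
x = 12  # -> x = 12
total = 30  # -> total = 30
result = z > x or (x > total and z < total)  # -> result = True

Answer: True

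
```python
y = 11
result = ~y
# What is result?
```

Answer: -12

Derivation:
Trace (tracking result):
y = 11  # -> y = 11
result = ~y  # -> result = -12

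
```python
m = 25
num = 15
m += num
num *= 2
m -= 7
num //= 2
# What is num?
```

Trace (tracking num):
m = 25  # -> m = 25
num = 15  # -> num = 15
m += num  # -> m = 40
num *= 2  # -> num = 30
m -= 7  # -> m = 33
num //= 2  # -> num = 15

Answer: 15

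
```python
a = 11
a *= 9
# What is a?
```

Trace (tracking a):
a = 11  # -> a = 11
a *= 9  # -> a = 99

Answer: 99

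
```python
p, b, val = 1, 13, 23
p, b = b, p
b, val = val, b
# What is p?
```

Answer: 13

Derivation:
Trace (tracking p):
p, b, val = (1, 13, 23)  # -> p = 1, b = 13, val = 23
p, b = (b, p)  # -> p = 13, b = 1
b, val = (val, b)  # -> b = 23, val = 1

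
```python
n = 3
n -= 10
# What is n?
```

Answer: -7

Derivation:
Trace (tracking n):
n = 3  # -> n = 3
n -= 10  # -> n = -7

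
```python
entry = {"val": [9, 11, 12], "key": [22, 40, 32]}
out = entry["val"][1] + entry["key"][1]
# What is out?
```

Trace (tracking out):
entry = {'val': [9, 11, 12], 'key': [22, 40, 32]}  # -> entry = {'val': [9, 11, 12], 'key': [22, 40, 32]}
out = entry['val'][1] + entry['key'][1]  # -> out = 51

Answer: 51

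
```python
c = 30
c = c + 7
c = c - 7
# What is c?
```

Trace (tracking c):
c = 30  # -> c = 30
c = c + 7  # -> c = 37
c = c - 7  # -> c = 30

Answer: 30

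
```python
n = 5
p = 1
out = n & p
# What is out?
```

Trace (tracking out):
n = 5  # -> n = 5
p = 1  # -> p = 1
out = n & p  # -> out = 1

Answer: 1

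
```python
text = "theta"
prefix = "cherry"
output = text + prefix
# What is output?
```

Trace (tracking output):
text = 'theta'  # -> text = 'theta'
prefix = 'cherry'  # -> prefix = 'cherry'
output = text + prefix  # -> output = 'thetacherry'

Answer: 'thetacherry'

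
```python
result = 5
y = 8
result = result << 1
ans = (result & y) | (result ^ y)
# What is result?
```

Trace (tracking result):
result = 5  # -> result = 5
y = 8  # -> y = 8
result = result << 1  # -> result = 10
ans = result & y | result ^ y  # -> ans = 10

Answer: 10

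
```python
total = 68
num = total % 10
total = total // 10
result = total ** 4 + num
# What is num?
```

Trace (tracking num):
total = 68  # -> total = 68
num = total % 10  # -> num = 8
total = total // 10  # -> total = 6
result = total ** 4 + num  # -> result = 1304

Answer: 8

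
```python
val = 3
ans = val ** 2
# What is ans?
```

Trace (tracking ans):
val = 3  # -> val = 3
ans = val ** 2  # -> ans = 9

Answer: 9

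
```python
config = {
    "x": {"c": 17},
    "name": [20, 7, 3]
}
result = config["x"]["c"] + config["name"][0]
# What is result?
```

Answer: 37

Derivation:
Trace (tracking result):
config = {'x': {'c': 17}, 'name': [20, 7, 3]}  # -> config = {'x': {'c': 17}, 'name': [20, 7, 3]}
result = config['x']['c'] + config['name'][0]  # -> result = 37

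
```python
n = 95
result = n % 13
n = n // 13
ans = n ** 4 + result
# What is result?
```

Trace (tracking result):
n = 95  # -> n = 95
result = n % 13  # -> result = 4
n = n // 13  # -> n = 7
ans = n ** 4 + result  # -> ans = 2405

Answer: 4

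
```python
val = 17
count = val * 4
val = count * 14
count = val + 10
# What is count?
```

Trace (tracking count):
val = 17  # -> val = 17
count = val * 4  # -> count = 68
val = count * 14  # -> val = 952
count = val + 10  # -> count = 962

Answer: 962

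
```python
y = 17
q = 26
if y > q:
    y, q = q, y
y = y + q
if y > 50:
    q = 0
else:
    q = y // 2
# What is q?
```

Trace (tracking q):
y = 17  # -> y = 17
q = 26  # -> q = 26
if y > q:  # condition is False
y = y + q  # -> y = 43
if y > 50:  # condition is False
else:
    q = y // 2  # -> q = 21

Answer: 21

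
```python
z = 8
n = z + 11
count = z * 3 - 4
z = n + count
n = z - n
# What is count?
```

Answer: 20

Derivation:
Trace (tracking count):
z = 8  # -> z = 8
n = z + 11  # -> n = 19
count = z * 3 - 4  # -> count = 20
z = n + count  # -> z = 39
n = z - n  # -> n = 20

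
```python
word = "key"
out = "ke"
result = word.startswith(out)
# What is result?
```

Trace (tracking result):
word = 'key'  # -> word = 'key'
out = 'ke'  # -> out = 'ke'
result = word.startswith(out)  # -> result = True

Answer: True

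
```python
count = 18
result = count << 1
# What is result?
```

Answer: 36

Derivation:
Trace (tracking result):
count = 18  # -> count = 18
result = count << 1  # -> result = 36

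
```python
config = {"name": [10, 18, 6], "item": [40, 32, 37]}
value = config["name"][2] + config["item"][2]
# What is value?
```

Answer: 43

Derivation:
Trace (tracking value):
config = {'name': [10, 18, 6], 'item': [40, 32, 37]}  # -> config = {'name': [10, 18, 6], 'item': [40, 32, 37]}
value = config['name'][2] + config['item'][2]  # -> value = 43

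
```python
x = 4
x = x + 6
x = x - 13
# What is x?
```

Answer: -3

Derivation:
Trace (tracking x):
x = 4  # -> x = 4
x = x + 6  # -> x = 10
x = x - 13  # -> x = -3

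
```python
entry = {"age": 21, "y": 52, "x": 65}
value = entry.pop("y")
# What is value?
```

Trace (tracking value):
entry = {'age': 21, 'y': 52, 'x': 65}  # -> entry = {'age': 21, 'y': 52, 'x': 65}
value = entry.pop('y')  # -> value = 52

Answer: 52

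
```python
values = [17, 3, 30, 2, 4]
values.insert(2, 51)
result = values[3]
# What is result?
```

Trace (tracking result):
values = [17, 3, 30, 2, 4]  # -> values = [17, 3, 30, 2, 4]
values.insert(2, 51)  # -> values = [17, 3, 51, 30, 2, 4]
result = values[3]  # -> result = 30

Answer: 30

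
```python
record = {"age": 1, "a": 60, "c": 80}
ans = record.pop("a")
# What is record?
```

Answer: {'age': 1, 'c': 80}

Derivation:
Trace (tracking record):
record = {'age': 1, 'a': 60, 'c': 80}  # -> record = {'age': 1, 'a': 60, 'c': 80}
ans = record.pop('a')  # -> ans = 60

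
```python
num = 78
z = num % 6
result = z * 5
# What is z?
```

Trace (tracking z):
num = 78  # -> num = 78
z = num % 6  # -> z = 0
result = z * 5  # -> result = 0

Answer: 0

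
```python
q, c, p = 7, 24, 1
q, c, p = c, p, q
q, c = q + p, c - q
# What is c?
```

Answer: -23

Derivation:
Trace (tracking c):
q, c, p = (7, 24, 1)  # -> q = 7, c = 24, p = 1
q, c, p = (c, p, q)  # -> q = 24, c = 1, p = 7
q, c = (q + p, c - q)  # -> q = 31, c = -23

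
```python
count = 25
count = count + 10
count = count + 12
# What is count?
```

Trace (tracking count):
count = 25  # -> count = 25
count = count + 10  # -> count = 35
count = count + 12  # -> count = 47

Answer: 47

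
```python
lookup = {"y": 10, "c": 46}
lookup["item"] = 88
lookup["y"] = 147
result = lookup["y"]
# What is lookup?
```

Answer: {'y': 147, 'c': 46, 'item': 88}

Derivation:
Trace (tracking lookup):
lookup = {'y': 10, 'c': 46}  # -> lookup = {'y': 10, 'c': 46}
lookup['item'] = 88  # -> lookup = {'y': 10, 'c': 46, 'item': 88}
lookup['y'] = 147  # -> lookup = {'y': 147, 'c': 46, 'item': 88}
result = lookup['y']  # -> result = 147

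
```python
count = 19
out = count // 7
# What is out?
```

Answer: 2

Derivation:
Trace (tracking out):
count = 19  # -> count = 19
out = count // 7  # -> out = 2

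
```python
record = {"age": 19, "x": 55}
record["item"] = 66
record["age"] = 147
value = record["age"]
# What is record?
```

Answer: {'age': 147, 'x': 55, 'item': 66}

Derivation:
Trace (tracking record):
record = {'age': 19, 'x': 55}  # -> record = {'age': 19, 'x': 55}
record['item'] = 66  # -> record = {'age': 19, 'x': 55, 'item': 66}
record['age'] = 147  # -> record = {'age': 147, 'x': 55, 'item': 66}
value = record['age']  # -> value = 147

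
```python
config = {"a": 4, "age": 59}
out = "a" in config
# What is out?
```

Answer: True

Derivation:
Trace (tracking out):
config = {'a': 4, 'age': 59}  # -> config = {'a': 4, 'age': 59}
out = 'a' in config  # -> out = True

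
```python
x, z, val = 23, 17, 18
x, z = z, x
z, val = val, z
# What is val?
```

Answer: 23

Derivation:
Trace (tracking val):
x, z, val = (23, 17, 18)  # -> x = 23, z = 17, val = 18
x, z = (z, x)  # -> x = 17, z = 23
z, val = (val, z)  # -> z = 18, val = 23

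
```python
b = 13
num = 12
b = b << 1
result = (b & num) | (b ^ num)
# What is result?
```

Trace (tracking result):
b = 13  # -> b = 13
num = 12  # -> num = 12
b = b << 1  # -> b = 26
result = b & num | b ^ num  # -> result = 30

Answer: 30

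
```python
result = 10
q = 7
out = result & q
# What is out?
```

Trace (tracking out):
result = 10  # -> result = 10
q = 7  # -> q = 7
out = result & q  # -> out = 2

Answer: 2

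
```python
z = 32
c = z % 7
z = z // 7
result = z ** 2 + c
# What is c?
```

Trace (tracking c):
z = 32  # -> z = 32
c = z % 7  # -> c = 4
z = z // 7  # -> z = 4
result = z ** 2 + c  # -> result = 20

Answer: 4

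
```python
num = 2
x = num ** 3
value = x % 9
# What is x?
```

Answer: 8

Derivation:
Trace (tracking x):
num = 2  # -> num = 2
x = num ** 3  # -> x = 8
value = x % 9  # -> value = 8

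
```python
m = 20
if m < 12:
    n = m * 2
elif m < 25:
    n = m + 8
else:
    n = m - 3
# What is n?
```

Answer: 28

Derivation:
Trace (tracking n):
m = 20  # -> m = 20
if m < 12:  # condition is False
elif m < 25:  # condition is True
    n = m + 8  # -> n = 28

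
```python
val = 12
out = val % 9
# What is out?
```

Answer: 3

Derivation:
Trace (tracking out):
val = 12  # -> val = 12
out = val % 9  # -> out = 3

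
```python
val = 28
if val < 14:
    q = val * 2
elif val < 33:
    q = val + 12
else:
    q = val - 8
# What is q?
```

Answer: 40

Derivation:
Trace (tracking q):
val = 28  # -> val = 28
if val < 14:  # condition is False
elif val < 33:  # condition is True
    q = val + 12  # -> q = 40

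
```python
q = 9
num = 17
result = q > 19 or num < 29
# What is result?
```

Answer: True

Derivation:
Trace (tracking result):
q = 9  # -> q = 9
num = 17  # -> num = 17
result = q > 19 or num < 29  # -> result = True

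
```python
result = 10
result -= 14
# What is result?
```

Answer: -4

Derivation:
Trace (tracking result):
result = 10  # -> result = 10
result -= 14  # -> result = -4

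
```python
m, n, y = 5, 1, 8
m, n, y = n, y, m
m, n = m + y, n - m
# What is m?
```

Trace (tracking m):
m, n, y = (5, 1, 8)  # -> m = 5, n = 1, y = 8
m, n, y = (n, y, m)  # -> m = 1, n = 8, y = 5
m, n = (m + y, n - m)  # -> m = 6, n = 7

Answer: 6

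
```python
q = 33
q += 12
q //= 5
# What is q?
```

Answer: 9

Derivation:
Trace (tracking q):
q = 33  # -> q = 33
q += 12  # -> q = 45
q //= 5  # -> q = 9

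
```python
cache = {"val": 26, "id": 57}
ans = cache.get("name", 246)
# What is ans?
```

Trace (tracking ans):
cache = {'val': 26, 'id': 57}  # -> cache = {'val': 26, 'id': 57}
ans = cache.get('name', 246)  # -> ans = 246

Answer: 246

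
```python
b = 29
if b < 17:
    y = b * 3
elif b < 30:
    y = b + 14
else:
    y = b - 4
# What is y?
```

Trace (tracking y):
b = 29  # -> b = 29
if b < 17:  # condition is False
elif b < 30:  # condition is True
    y = b + 14  # -> y = 43

Answer: 43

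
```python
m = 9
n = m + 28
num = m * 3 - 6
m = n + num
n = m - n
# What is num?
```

Trace (tracking num):
m = 9  # -> m = 9
n = m + 28  # -> n = 37
num = m * 3 - 6  # -> num = 21
m = n + num  # -> m = 58
n = m - n  # -> n = 21

Answer: 21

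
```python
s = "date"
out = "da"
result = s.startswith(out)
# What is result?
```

Answer: True

Derivation:
Trace (tracking result):
s = 'date'  # -> s = 'date'
out = 'da'  # -> out = 'da'
result = s.startswith(out)  # -> result = True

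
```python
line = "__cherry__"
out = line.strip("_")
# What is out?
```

Answer: 'cherry'

Derivation:
Trace (tracking out):
line = '__cherry__'  # -> line = '__cherry__'
out = line.strip('_')  # -> out = 'cherry'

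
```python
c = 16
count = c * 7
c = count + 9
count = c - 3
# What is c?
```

Trace (tracking c):
c = 16  # -> c = 16
count = c * 7  # -> count = 112
c = count + 9  # -> c = 121
count = c - 3  # -> count = 118

Answer: 121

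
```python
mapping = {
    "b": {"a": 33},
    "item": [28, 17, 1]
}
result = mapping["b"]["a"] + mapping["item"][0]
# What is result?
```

Trace (tracking result):
mapping = {'b': {'a': 33}, 'item': [28, 17, 1]}  # -> mapping = {'b': {'a': 33}, 'item': [28, 17, 1]}
result = mapping['b']['a'] + mapping['item'][0]  # -> result = 61

Answer: 61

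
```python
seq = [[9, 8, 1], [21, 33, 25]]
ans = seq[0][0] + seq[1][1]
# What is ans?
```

Answer: 42

Derivation:
Trace (tracking ans):
seq = [[9, 8, 1], [21, 33, 25]]  # -> seq = [[9, 8, 1], [21, 33, 25]]
ans = seq[0][0] + seq[1][1]  # -> ans = 42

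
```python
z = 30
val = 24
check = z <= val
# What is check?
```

Trace (tracking check):
z = 30  # -> z = 30
val = 24  # -> val = 24
check = z <= val  # -> check = False

Answer: False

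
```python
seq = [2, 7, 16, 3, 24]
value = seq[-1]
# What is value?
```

Trace (tracking value):
seq = [2, 7, 16, 3, 24]  # -> seq = [2, 7, 16, 3, 24]
value = seq[-1]  # -> value = 24

Answer: 24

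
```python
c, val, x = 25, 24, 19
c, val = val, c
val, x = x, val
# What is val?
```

Trace (tracking val):
c, val, x = (25, 24, 19)  # -> c = 25, val = 24, x = 19
c, val = (val, c)  # -> c = 24, val = 25
val, x = (x, val)  # -> val = 19, x = 25

Answer: 19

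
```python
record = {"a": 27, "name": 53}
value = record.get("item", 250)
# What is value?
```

Trace (tracking value):
record = {'a': 27, 'name': 53}  # -> record = {'a': 27, 'name': 53}
value = record.get('item', 250)  # -> value = 250

Answer: 250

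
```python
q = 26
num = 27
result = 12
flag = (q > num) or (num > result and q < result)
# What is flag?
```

Answer: False

Derivation:
Trace (tracking flag):
q = 26  # -> q = 26
num = 27  # -> num = 27
result = 12  # -> result = 12
flag = q > num or (num > result and q < result)  # -> flag = False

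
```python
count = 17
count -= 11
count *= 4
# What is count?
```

Answer: 24

Derivation:
Trace (tracking count):
count = 17  # -> count = 17
count -= 11  # -> count = 6
count *= 4  # -> count = 24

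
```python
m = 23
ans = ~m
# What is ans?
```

Answer: -24

Derivation:
Trace (tracking ans):
m = 23  # -> m = 23
ans = ~m  # -> ans = -24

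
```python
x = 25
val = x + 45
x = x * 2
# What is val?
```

Answer: 70

Derivation:
Trace (tracking val):
x = 25  # -> x = 25
val = x + 45  # -> val = 70
x = x * 2  # -> x = 50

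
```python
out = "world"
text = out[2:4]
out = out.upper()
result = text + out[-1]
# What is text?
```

Answer: 'rl'

Derivation:
Trace (tracking text):
out = 'world'  # -> out = 'world'
text = out[2:4]  # -> text = 'rl'
out = out.upper()  # -> out = 'WORLD'
result = text + out[-1]  # -> result = 'rlD'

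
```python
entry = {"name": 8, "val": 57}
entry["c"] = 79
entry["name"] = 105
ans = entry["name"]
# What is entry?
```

Trace (tracking entry):
entry = {'name': 8, 'val': 57}  # -> entry = {'name': 8, 'val': 57}
entry['c'] = 79  # -> entry = {'name': 8, 'val': 57, 'c': 79}
entry['name'] = 105  # -> entry = {'name': 105, 'val': 57, 'c': 79}
ans = entry['name']  # -> ans = 105

Answer: {'name': 105, 'val': 57, 'c': 79}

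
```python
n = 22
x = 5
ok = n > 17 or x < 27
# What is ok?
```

Trace (tracking ok):
n = 22  # -> n = 22
x = 5  # -> x = 5
ok = n > 17 or x < 27  # -> ok = True

Answer: True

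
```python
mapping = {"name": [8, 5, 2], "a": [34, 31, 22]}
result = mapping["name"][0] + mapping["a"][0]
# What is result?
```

Answer: 42

Derivation:
Trace (tracking result):
mapping = {'name': [8, 5, 2], 'a': [34, 31, 22]}  # -> mapping = {'name': [8, 5, 2], 'a': [34, 31, 22]}
result = mapping['name'][0] + mapping['a'][0]  # -> result = 42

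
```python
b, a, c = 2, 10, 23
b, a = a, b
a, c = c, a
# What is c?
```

Answer: 2

Derivation:
Trace (tracking c):
b, a, c = (2, 10, 23)  # -> b = 2, a = 10, c = 23
b, a = (a, b)  # -> b = 10, a = 2
a, c = (c, a)  # -> a = 23, c = 2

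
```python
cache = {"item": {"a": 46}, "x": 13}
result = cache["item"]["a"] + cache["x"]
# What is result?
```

Trace (tracking result):
cache = {'item': {'a': 46}, 'x': 13}  # -> cache = {'item': {'a': 46}, 'x': 13}
result = cache['item']['a'] + cache['x']  # -> result = 59

Answer: 59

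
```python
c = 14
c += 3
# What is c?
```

Trace (tracking c):
c = 14  # -> c = 14
c += 3  # -> c = 17

Answer: 17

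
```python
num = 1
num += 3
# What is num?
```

Answer: 4

Derivation:
Trace (tracking num):
num = 1  # -> num = 1
num += 3  # -> num = 4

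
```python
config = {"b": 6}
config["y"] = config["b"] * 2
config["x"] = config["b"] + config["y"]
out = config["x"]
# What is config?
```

Trace (tracking config):
config = {'b': 6}  # -> config = {'b': 6}
config['y'] = config['b'] * 2  # -> config = {'b': 6, 'y': 12}
config['x'] = config['b'] + config['y']  # -> config = {'b': 6, 'y': 12, 'x': 18}
out = config['x']  # -> out = 18

Answer: {'b': 6, 'y': 12, 'x': 18}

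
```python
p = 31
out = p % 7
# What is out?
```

Answer: 3

Derivation:
Trace (tracking out):
p = 31  # -> p = 31
out = p % 7  # -> out = 3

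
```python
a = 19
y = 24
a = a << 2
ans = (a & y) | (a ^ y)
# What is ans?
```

Answer: 92

Derivation:
Trace (tracking ans):
a = 19  # -> a = 19
y = 24  # -> y = 24
a = a << 2  # -> a = 76
ans = a & y | a ^ y  # -> ans = 92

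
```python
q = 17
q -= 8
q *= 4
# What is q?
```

Answer: 36

Derivation:
Trace (tracking q):
q = 17  # -> q = 17
q -= 8  # -> q = 9
q *= 4  # -> q = 36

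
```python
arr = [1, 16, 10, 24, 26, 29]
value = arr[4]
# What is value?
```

Answer: 26

Derivation:
Trace (tracking value):
arr = [1, 16, 10, 24, 26, 29]  # -> arr = [1, 16, 10, 24, 26, 29]
value = arr[4]  # -> value = 26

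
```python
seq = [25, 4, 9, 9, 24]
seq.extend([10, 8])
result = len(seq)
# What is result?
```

Answer: 7

Derivation:
Trace (tracking result):
seq = [25, 4, 9, 9, 24]  # -> seq = [25, 4, 9, 9, 24]
seq.extend([10, 8])  # -> seq = [25, 4, 9, 9, 24, 10, 8]
result = len(seq)  # -> result = 7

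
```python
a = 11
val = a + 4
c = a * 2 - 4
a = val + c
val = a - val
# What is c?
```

Trace (tracking c):
a = 11  # -> a = 11
val = a + 4  # -> val = 15
c = a * 2 - 4  # -> c = 18
a = val + c  # -> a = 33
val = a - val  # -> val = 18

Answer: 18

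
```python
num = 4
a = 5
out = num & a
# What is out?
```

Trace (tracking out):
num = 4  # -> num = 4
a = 5  # -> a = 5
out = num & a  # -> out = 4

Answer: 4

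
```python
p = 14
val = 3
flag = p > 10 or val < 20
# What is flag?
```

Answer: True

Derivation:
Trace (tracking flag):
p = 14  # -> p = 14
val = 3  # -> val = 3
flag = p > 10 or val < 20  # -> flag = True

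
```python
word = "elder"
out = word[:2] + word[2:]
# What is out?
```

Answer: 'elder'

Derivation:
Trace (tracking out):
word = 'elder'  # -> word = 'elder'
out = word[:2] + word[2:]  # -> out = 'elder'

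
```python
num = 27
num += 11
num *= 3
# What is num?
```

Trace (tracking num):
num = 27  # -> num = 27
num += 11  # -> num = 38
num *= 3  # -> num = 114

Answer: 114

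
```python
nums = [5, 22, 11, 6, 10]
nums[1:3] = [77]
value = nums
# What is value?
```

Answer: [5, 77, 6, 10]

Derivation:
Trace (tracking value):
nums = [5, 22, 11, 6, 10]  # -> nums = [5, 22, 11, 6, 10]
nums[1:3] = [77]  # -> nums = [5, 77, 6, 10]
value = nums  # -> value = [5, 77, 6, 10]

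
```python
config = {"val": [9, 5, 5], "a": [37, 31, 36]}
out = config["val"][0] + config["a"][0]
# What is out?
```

Answer: 46

Derivation:
Trace (tracking out):
config = {'val': [9, 5, 5], 'a': [37, 31, 36]}  # -> config = {'val': [9, 5, 5], 'a': [37, 31, 36]}
out = config['val'][0] + config['a'][0]  # -> out = 46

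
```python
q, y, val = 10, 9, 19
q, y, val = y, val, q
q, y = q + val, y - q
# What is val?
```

Answer: 10

Derivation:
Trace (tracking val):
q, y, val = (10, 9, 19)  # -> q = 10, y = 9, val = 19
q, y, val = (y, val, q)  # -> q = 9, y = 19, val = 10
q, y = (q + val, y - q)  # -> q = 19, y = 10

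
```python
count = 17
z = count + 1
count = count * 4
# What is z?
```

Answer: 18

Derivation:
Trace (tracking z):
count = 17  # -> count = 17
z = count + 1  # -> z = 18
count = count * 4  # -> count = 68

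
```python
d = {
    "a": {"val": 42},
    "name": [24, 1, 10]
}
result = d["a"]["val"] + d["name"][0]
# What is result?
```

Answer: 66

Derivation:
Trace (tracking result):
d = {'a': {'val': 42}, 'name': [24, 1, 10]}  # -> d = {'a': {'val': 42}, 'name': [24, 1, 10]}
result = d['a']['val'] + d['name'][0]  # -> result = 66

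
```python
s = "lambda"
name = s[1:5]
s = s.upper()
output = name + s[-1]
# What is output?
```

Trace (tracking output):
s = 'lambda'  # -> s = 'lambda'
name = s[1:5]  # -> name = 'ambd'
s = s.upper()  # -> s = 'LAMBDA'
output = name + s[-1]  # -> output = 'ambdA'

Answer: 'ambdA'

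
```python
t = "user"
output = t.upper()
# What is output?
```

Trace (tracking output):
t = 'user'  # -> t = 'user'
output = t.upper()  # -> output = 'USER'

Answer: 'USER'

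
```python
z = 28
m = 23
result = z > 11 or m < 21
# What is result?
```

Answer: True

Derivation:
Trace (tracking result):
z = 28  # -> z = 28
m = 23  # -> m = 23
result = z > 11 or m < 21  # -> result = True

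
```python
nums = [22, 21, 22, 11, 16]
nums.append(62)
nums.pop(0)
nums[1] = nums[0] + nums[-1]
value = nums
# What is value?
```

Answer: [21, 83, 11, 16, 62]

Derivation:
Trace (tracking value):
nums = [22, 21, 22, 11, 16]  # -> nums = [22, 21, 22, 11, 16]
nums.append(62)  # -> nums = [22, 21, 22, 11, 16, 62]
nums.pop(0)  # -> nums = [21, 22, 11, 16, 62]
nums[1] = nums[0] + nums[-1]  # -> nums = [21, 83, 11, 16, 62]
value = nums  # -> value = [21, 83, 11, 16, 62]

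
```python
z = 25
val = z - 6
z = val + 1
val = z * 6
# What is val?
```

Answer: 120

Derivation:
Trace (tracking val):
z = 25  # -> z = 25
val = z - 6  # -> val = 19
z = val + 1  # -> z = 20
val = z * 6  # -> val = 120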